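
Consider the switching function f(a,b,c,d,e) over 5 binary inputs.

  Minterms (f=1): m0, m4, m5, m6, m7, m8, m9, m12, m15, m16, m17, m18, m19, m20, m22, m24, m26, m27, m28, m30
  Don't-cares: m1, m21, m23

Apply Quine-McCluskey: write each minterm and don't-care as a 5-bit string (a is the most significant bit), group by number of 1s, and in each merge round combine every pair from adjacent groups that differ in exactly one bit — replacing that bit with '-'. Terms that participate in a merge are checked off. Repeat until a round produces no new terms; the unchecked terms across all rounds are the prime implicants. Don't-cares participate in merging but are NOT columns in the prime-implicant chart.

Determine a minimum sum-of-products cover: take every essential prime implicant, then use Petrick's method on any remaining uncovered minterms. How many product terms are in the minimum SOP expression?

7

size-2^0 implicants → 00000(✓)  00001(✓)  00100(✓)  00101(✓)  00110(✓)  00111(✓)  01000(✓)  01001(✓)  01100(✓)  01111(✓)  10000(✓)  10001(✓)  10010(✓)  10011(✓)  10100(✓)  10101(✓)  10110(✓)  10111(✓)  11000(✓)  11010(✓)  11011(✓)  11100(✓)  11110(✓)
size-2^1 implicants → -0000(✓)  -0001(✓)  -0100(✓)  -0101(✓)  -0110(✓)  -0111(✓)  -1000(✓)  -1100(✓)  0-000(✓)  0-001(✓)  0-100(✓)  0-111  00-00(✓)  00-01(✓)  0000-(✓)  001-0(✓)  001-1(✓)  0010-(✓)  0011-(✓)  01-00(✓)  0100-(✓)  1-000(✓)  1-010(✓)  1-011(✓)  1-100(✓)  1-110(✓)  10-00(✓)  10-01(✓)  10-10(✓)  10-11(✓)  100-0(✓)  100-1(✓)  1000-(✓)  1001-(✓)  101-0(✓)  101-1(✓)  1010-(✓)  1011-(✓)  11-00(✓)  11-10(✓)  110-0(✓)  1101-(✓)  111-0(✓)
size-2^2 implicants → --000(✓)  --100(✓)  -0-00(✓)  -0-01(✓)  -000-(✓)  -01-0(✓)  -01-1(✓)  -010-(✓)  -011-(✓)  -1-00(✓)  0--00(✓)  0-00-  00-0-(✓)  001--(✓)  1--00(✓)  1--10(✓)  1-0-0(✓)  1-01-  1-1-0(✓)  10--0(✓)  10--1(✓)  10-0-(✓)  10-1-(✓)  100--(✓)  101--(✓)  11--0(✓)
size-2^3 implicants → ---00  -0-0-  -01--  1---0  10---
Unchecked terms (primes): ---00, -0-0-, -01--, 0-00-, 0-111, 1---0, 1-01-, 10---
Minterm coverage:
  m0 ⊆ ---00,-0-0-,0-00-
  m4 ⊆ ---00,-0-0-,-01--
  m5 ⊆ -0-0-,-01--
  m6 ⊆ -01-- [E]
  m7 ⊆ -01--,0-111
  m8 ⊆ ---00,0-00-
  m9 ⊆ 0-00- [E]
  m12 ⊆ ---00 [E]
  m15 ⊆ 0-111 [E]
  m16 ⊆ ---00,-0-0-,1---0,10---
  m17 ⊆ -0-0-,10---
  m18 ⊆ 1---0,1-01-,10---
  m19 ⊆ 1-01-,10---
  m20 ⊆ ---00,-0-0-,-01--,1---0,10---
  m22 ⊆ -01--,1---0,10---
  m24 ⊆ ---00,1---0
  m26 ⊆ 1---0,1-01-
  m27 ⊆ 1-01- [E]
  m28 ⊆ ---00,1---0
  m30 ⊆ 1---0 [E]
E = {---00, -01--, 0-00-, 0-111, 1---0, 1-01-}
Petrick residual → -0-0-
Cover = d'e' + b'd' + b'c + a'c'd' + a'cde + ae' + ac'd  |cover|=7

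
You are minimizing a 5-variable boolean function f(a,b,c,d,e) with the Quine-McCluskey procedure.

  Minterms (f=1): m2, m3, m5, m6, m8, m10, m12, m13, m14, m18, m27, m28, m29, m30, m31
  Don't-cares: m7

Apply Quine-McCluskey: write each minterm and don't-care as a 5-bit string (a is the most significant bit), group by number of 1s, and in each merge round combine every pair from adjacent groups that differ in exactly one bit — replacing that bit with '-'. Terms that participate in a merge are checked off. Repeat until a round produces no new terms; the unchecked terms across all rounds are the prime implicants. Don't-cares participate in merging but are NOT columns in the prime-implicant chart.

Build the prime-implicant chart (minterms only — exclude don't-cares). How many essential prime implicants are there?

4

size-2^0 implicants → 00010(✓)  00011(✓)  00101(✓)  00110(✓)  00111(✓)  01000(✓)  01010(✓)  01100(✓)  01101(✓)  01110(✓)  10010(✓)  11011(✓)  11100(✓)  11101(✓)  11110(✓)  11111(✓)
size-2^1 implicants → -0010  -1100(✓)  -1101(✓)  -1110(✓)  0-010(✓)  0-101  0-110(✓)  00-10(✓)  00-11(✓)  0001-(✓)  001-1  0011-(✓)  01-00(✓)  01-10(✓)  010-0(✓)  011-0(✓)  0110-(✓)  11-11  111-0(✓)  111-1(✓)  1110-(✓)  1111-(✓)
size-2^2 implicants → -11-0  -110-  0--10  00-1-  01--0  111--
Unchecked terms (primes): -0010, -11-0, -110-, 0--10, 0-101, 00-1-, 001-1, 01--0, 11-11, 111--
Minterm coverage:
  m2 ⊆ -0010,0--10,00-1-
  m3 ⊆ 00-1- [E]
  m5 ⊆ 0-101,001-1
  m6 ⊆ 0--10,00-1-
  m8 ⊆ 01--0 [E]
  m10 ⊆ 0--10,01--0
  m12 ⊆ -11-0,-110-,01--0
  m13 ⊆ -110-,0-101
  m14 ⊆ -11-0,0--10,01--0
  m18 ⊆ -0010 [E]
  m27 ⊆ 11-11 [E]
  m28 ⊆ -11-0,-110-,111--
  m29 ⊆ -110-,111--
  m30 ⊆ -11-0,111--
  m31 ⊆ 11-11,111--
E = {-0010, 00-1-, 01--0, 11-11}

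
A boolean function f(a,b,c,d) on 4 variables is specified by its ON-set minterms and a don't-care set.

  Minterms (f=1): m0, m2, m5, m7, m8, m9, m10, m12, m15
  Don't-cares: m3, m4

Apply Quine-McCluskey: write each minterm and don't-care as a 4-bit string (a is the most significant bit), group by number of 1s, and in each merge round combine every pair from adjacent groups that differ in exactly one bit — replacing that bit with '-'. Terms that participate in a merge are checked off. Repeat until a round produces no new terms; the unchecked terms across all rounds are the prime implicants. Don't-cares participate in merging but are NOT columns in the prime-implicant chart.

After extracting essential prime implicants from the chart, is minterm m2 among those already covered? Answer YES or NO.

size-2^0 implicants → 0000(✓)  0010(✓)  0011(✓)  0100(✓)  0101(✓)  0111(✓)  1000(✓)  1001(✓)  1010(✓)  1100(✓)  1111(✓)
size-2^1 implicants → -000(✓)  -010(✓)  -100(✓)  -111  0-00(✓)  0-11  00-0(✓)  001-  01-1  010-  1-00(✓)  10-0(✓)  100-
size-2^2 implicants → --00  -0-0
Unchecked terms (primes): --00, -0-0, -111, 0-11, 001-, 01-1, 010-, 100-
Minterm coverage:
  m0 ⊆ --00,-0-0
  m2 ⊆ -0-0,001-
  m5 ⊆ 01-1,010-
  m7 ⊆ -111,0-11,01-1
  m8 ⊆ --00,-0-0,100-
  m9 ⊆ 100- [E]
  m10 ⊆ -0-0 [E]
  m12 ⊆ --00 [E]
  m15 ⊆ -111 [E]
E = {--00, -0-0, -111, 100-}

YES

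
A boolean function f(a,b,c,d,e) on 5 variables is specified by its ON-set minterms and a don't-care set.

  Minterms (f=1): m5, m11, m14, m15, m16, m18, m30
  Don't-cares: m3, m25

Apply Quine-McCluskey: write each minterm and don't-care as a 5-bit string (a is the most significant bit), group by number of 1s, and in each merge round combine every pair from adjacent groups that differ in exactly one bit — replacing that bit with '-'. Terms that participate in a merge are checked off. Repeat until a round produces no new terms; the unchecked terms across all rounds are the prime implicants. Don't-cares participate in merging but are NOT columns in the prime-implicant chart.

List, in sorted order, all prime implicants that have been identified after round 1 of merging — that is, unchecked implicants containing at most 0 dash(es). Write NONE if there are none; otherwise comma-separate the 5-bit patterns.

Round 0: 00011✓ 00101 01011✓ 01110✓ 01111✓ 10000✓ 10010✓ 11001 11110✓
Round 1: -1110 0-011 01-11 0111- 100-0
PIs = {-1110, 0-011, 00101, 01-11, 0111-, 100-0, 11001}

00101, 11001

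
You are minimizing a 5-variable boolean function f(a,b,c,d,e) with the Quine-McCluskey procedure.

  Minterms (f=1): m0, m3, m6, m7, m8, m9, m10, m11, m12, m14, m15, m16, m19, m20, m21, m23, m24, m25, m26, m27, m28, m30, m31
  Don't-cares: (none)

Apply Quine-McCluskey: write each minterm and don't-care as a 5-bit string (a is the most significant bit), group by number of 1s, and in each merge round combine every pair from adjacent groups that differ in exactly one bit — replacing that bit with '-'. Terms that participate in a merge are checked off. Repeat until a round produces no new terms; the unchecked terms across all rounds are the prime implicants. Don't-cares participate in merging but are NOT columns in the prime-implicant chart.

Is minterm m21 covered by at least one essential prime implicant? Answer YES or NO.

size-2^0 implicants → 00000(✓)  00011(✓)  00110(✓)  00111(✓)  01000(✓)  01001(✓)  01010(✓)  01011(✓)  01100(✓)  01110(✓)  01111(✓)  10000(✓)  10011(✓)  10100(✓)  10101(✓)  10111(✓)  11000(✓)  11001(✓)  11010(✓)  11011(✓)  11100(✓)  11110(✓)  11111(✓)
size-2^1 implicants → -0000(✓)  -0011(✓)  -0111(✓)  -1000(✓)  -1001(✓)  -1010(✓)  -1011(✓)  -1100(✓)  -1110(✓)  -1111(✓)  0-000(✓)  0-011(✓)  0-110(✓)  0-111(✓)  00-11(✓)  0011-(✓)  01-00(✓)  01-10(✓)  01-11(✓)  010-0(✓)  010-1(✓)  0100-(✓)  0101-(✓)  011-0(✓)  0111-(✓)  1-000(✓)  1-011(✓)  1-100(✓)  1-111(✓)  10-00(✓)  10-11(✓)  101-1  1010-  11-00(✓)  11-10(✓)  11-11(✓)  110-0(✓)  110-1(✓)  1100-(✓)  1101-(✓)  111-0(✓)  1111-(✓)
size-2^2 implicants → --000  --011(✓)  --111(✓)  -0-11(✓)  -1-00(✓)  -1-10(✓)  -1-11(✓)  -10-0(✓)  -10-1(✓)  -100-(✓)  -101-(✓)  -11-0(✓)  -111-(✓)  0--11(✓)  0-11-  01--0(✓)  01-1-(✓)  010--(✓)  1--00  1--11(✓)  11--0(✓)  11-1-(✓)  110--(✓)
size-2^3 implicants → ---11  -1--0  -1-1-  -10--
Unchecked terms (primes): ---11, --000, -1--0, -1-1-, -10--, 0-11-, 1--00, 101-1, 1010-
Minterm coverage:
  m0 ⊆ --000 [E]
  m3 ⊆ ---11 [E]
  m6 ⊆ 0-11- [E]
  m7 ⊆ ---11,0-11-
  m8 ⊆ --000,-1--0,-10--
  m9 ⊆ -10-- [E]
  m10 ⊆ -1--0,-1-1-,-10--
  m11 ⊆ ---11,-1-1-,-10--
  m12 ⊆ -1--0 [E]
  m14 ⊆ -1--0,-1-1-,0-11-
  m15 ⊆ ---11,-1-1-,0-11-
  m16 ⊆ --000,1--00
  m19 ⊆ ---11 [E]
  m20 ⊆ 1--00,1010-
  m21 ⊆ 101-1,1010-
  m23 ⊆ ---11,101-1
  m24 ⊆ --000,-1--0,-10--,1--00
  m25 ⊆ -10-- [E]
  m26 ⊆ -1--0,-1-1-,-10--
  m27 ⊆ ---11,-1-1-,-10--
  m28 ⊆ -1--0,1--00
  m30 ⊆ -1--0,-1-1-
  m31 ⊆ ---11,-1-1-
E = {---11, --000, -1--0, -10--, 0-11-}

NO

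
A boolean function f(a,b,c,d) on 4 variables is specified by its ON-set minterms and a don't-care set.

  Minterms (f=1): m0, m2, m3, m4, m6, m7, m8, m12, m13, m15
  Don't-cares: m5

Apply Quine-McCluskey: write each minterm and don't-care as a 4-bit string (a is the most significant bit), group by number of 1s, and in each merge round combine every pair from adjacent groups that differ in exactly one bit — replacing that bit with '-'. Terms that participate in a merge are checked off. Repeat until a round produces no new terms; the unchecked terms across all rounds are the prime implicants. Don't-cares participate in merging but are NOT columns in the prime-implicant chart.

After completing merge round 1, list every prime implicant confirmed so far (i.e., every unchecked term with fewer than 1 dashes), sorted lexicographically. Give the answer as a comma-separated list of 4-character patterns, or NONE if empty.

NONE

Round 0: 0000✓ 0010✓ 0011✓ 0100✓ 0101✓ 0110✓ 0111✓ 1000✓ 1100✓ 1101✓ 1111✓
Round 1: -000✓ -100✓ -101✓ -111✓ 0-00✓ 0-10✓ 0-11✓ 00-0✓ 001-✓ 01-0✓ 01-1✓ 010-✓ 011-✓ 1-00✓ 11-1✓ 110-✓
Round 2: --00 -1-1 -10- 0--0 0-1- 01--
PIs = {--00, -1-1, -10-, 0--0, 0-1-, 01--}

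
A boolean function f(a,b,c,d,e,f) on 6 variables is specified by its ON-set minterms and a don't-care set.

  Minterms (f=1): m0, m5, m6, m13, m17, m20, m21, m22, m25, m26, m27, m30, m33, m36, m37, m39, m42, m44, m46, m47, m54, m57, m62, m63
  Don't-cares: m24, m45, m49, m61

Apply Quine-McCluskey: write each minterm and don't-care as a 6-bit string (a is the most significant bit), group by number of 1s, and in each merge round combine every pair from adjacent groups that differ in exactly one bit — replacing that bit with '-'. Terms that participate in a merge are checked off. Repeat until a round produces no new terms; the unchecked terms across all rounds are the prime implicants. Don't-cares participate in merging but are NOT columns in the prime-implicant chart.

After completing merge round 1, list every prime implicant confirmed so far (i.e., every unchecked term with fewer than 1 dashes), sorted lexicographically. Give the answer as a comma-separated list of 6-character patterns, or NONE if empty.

size-2^0 implicants → 000000  000101(✓)  000110(✓)  001101(✓)  010001(✓)  010100(✓)  010101(✓)  010110(✓)  011000(✓)  011001(✓)  011010(✓)  011011(✓)  011110(✓)  100001(✓)  100100(✓)  100101(✓)  100111(✓)  101010(✓)  101100(✓)  101101(✓)  101110(✓)  101111(✓)  110001(✓)  110110(✓)  111001(✓)  111101(✓)  111110(✓)  111111(✓)
size-2^1 implicants → -00101(✓)  -01101(✓)  -10001(✓)  -10110(✓)  -11001(✓)  -11110(✓)  0-0101  0-0110  00-101(✓)  01-001(✓)  01-110(✓)  010-01  0101-0  01010-  011-10  0110-0(✓)  0110-1(✓)  01100-(✓)  01101-(✓)  1-0001  1-1101(✓)  1-1110(✓)  1-1111(✓)  10-100(✓)  10-101(✓)  10-111(✓)  100-01  1001-1(✓)  10010-(✓)  101-10  1011-0(✓)  1011-1(✓)  10110-(✓)  10111-(✓)  11-001(✓)  11-110(✓)  111-01  1111-1(✓)  11111-(✓)
size-2^2 implicants → -0-101  -1-001  -1-110  0110--  1-11-1  1-111-  10-1-1  10-10-  1011--
Unchecked terms (primes): -0-101, -1-001, -1-110, 0-0101, 0-0110, 000000, 010-01, 0101-0, 01010-, 011-10, 0110--, 1-0001, 1-11-1, 1-111-, 10-1-1, 10-10-, 100-01, 101-10, 1011--, 111-01

000000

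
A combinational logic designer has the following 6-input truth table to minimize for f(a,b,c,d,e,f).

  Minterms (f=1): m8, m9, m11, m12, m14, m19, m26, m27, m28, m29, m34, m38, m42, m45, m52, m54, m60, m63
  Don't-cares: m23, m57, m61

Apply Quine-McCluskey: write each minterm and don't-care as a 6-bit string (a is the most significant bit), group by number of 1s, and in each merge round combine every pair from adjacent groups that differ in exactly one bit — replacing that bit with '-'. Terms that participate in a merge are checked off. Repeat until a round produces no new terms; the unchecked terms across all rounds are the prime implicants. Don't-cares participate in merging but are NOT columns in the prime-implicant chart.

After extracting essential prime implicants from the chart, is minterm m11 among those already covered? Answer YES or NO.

Round 0: 001000✓ 001001✓ 001011✓ 001100✓ 001110✓ 010011✓ 010111✓ 011010✓ 011011✓ 011100✓ 011101✓ 100010✓ 100110✓ 101010✓ 101101✓ 110100✓ 110110✓ 111001✓ 111100✓ 111101✓ 111111✓
Round 1: -11100✓ -11101✓ 0-1011 0-1100 001-00 0010-1 00100- 0011-0 01-011 010-11 01101- 01110-✓ 1-0110 1-1101 10-010 100-10 11-100 1101-0 111-01 1111-1 11110-✓
Round 2: -1110-
PIs = {-1110-, 0-1011, 0-1100, 001-00, 0010-1, 00100-, 0011-0, 01-011, 010-11, 01101-, 1-0110, 1-1101, 10-010, 100-10, 11-100, 1101-0, 111-01, 1111-1}
Coverage chart:
  m8: 001-00,00100-
  m9: 0010-1,00100-
  m11: 0-1011,0010-1
  m12: 0-1100,001-00,0011-0
  m14: 0011-0 ←essential
  m19: 01-011,010-11
  m26: 01101- ←essential
  m27: 0-1011,01-011,01101-
  m28: -1110-,0-1100
  m29: -1110- ←essential
  m34: 10-010,100-10
  m38: 1-0110,100-10
  m42: 10-010 ←essential
  m45: 1-1101 ←essential
  m52: 11-100,1101-0
  m54: 1-0110,1101-0
  m60: -1110-,11-100
  m63: 1111-1 ←essential
Essential: -1110-, 0011-0, 01101-, 1-1101, 10-010, 1111-1

NO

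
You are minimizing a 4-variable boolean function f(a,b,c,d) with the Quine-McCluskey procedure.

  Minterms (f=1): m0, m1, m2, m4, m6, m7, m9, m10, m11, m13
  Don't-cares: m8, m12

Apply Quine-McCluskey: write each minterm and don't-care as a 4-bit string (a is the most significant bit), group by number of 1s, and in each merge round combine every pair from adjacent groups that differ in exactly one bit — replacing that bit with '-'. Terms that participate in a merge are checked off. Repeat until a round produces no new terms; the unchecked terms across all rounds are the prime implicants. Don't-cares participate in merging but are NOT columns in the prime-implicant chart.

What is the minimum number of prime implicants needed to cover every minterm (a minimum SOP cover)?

Round 0: 0000✓ 0001✓ 0010✓ 0100✓ 0110✓ 0111✓ 1000✓ 1001✓ 1010✓ 1011✓ 1100✓ 1101✓
Round 1: -000✓ -001✓ -010✓ -100✓ 0-00✓ 0-10✓ 00-0✓ 000-✓ 01-0✓ 011- 1-00✓ 1-01✓ 10-0✓ 10-1✓ 100-✓ 101-✓ 110-✓
Round 2: --00 -0-0 -00- 0--0 1-0- 10--
PIs = {--00, -0-0, -00-, 0--0, 011-, 1-0-, 10--}
Coverage chart:
  m0: --00,-0-0,-00-,0--0
  m1: -00- ←essential
  m2: -0-0,0--0
  m4: --00,0--0
  m6: 0--0,011-
  m7: 011- ←essential
  m9: -00-,1-0-,10--
  m10: -0-0,10--
  m11: 10-- ←essential
  m13: 1-0- ←essential
Essential: -00-, 011-, 1-0-, 10--
Petrick residual → 0--0
Min cover (5 terms): b'c' + a'd' + a'bc + ac' + ab'

5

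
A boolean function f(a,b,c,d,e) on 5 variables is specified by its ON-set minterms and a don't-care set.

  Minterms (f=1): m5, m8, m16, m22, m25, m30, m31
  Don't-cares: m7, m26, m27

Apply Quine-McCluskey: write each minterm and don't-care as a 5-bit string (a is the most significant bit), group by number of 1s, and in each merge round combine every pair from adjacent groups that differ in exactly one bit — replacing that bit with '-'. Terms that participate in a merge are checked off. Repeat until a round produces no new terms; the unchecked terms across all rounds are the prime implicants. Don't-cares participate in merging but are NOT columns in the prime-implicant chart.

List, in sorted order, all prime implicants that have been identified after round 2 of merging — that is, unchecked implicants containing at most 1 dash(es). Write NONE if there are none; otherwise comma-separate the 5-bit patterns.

001-1, 01000, 1-110, 10000, 110-1

Round 0: 00101✓ 00111✓ 01000 10000 10110✓ 11001✓ 11010✓ 11011✓ 11110✓ 11111✓
Round 1: 001-1 1-110 11-10✓ 11-11✓ 110-1 1101-✓ 1111-✓
Round 2: 11-1-
PIs = {001-1, 01000, 1-110, 10000, 11-1-, 110-1}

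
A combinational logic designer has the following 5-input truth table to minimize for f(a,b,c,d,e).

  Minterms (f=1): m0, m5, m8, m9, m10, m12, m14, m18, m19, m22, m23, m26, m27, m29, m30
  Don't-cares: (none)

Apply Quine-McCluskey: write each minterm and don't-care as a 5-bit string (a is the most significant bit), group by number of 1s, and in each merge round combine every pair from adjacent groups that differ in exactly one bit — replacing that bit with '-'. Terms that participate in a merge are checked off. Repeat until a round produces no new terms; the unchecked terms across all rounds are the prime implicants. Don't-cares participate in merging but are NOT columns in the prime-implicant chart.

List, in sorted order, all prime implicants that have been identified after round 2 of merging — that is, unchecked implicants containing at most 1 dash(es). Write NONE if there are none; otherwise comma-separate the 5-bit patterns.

0-000, 00101, 0100-, 11101

[col 0] 00000*, 00101, 01000*, 01001*, 01010*, 01100*, 01110*, 10010*, 10011*, 10110*, 10111*, 11010*, 11011*, 11101, 11110*
[col 1] -1010*, -1110*, 0-000, 01-00*, 01-10*, 010-0*, 0100-, 011-0*, 1-010*, 1-011*, 1-110*, 10-10*, 10-11*, 1001-*, 1011-*, 11-10*, 1101-*
[col 2] -1-10, 01--0, 1--10, 1-01-, 10-1-
Prime implicants: -1-10, 0-000, 00101, 01--0, 0100-, 1--10, 1-01-, 10-1-, 11101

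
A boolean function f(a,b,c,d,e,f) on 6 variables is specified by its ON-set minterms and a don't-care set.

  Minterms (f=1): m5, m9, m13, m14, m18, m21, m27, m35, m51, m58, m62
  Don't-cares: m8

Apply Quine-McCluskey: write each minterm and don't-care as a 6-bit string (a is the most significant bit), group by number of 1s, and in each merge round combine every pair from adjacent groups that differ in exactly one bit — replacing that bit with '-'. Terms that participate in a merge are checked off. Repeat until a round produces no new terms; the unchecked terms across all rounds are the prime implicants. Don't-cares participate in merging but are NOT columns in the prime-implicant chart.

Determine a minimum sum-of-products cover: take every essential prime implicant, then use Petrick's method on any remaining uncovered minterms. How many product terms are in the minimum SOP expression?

[col 0] 000101*, 001000*, 001001*, 001101*, 001110, 010010, 010101*, 011011, 100011*, 110011*, 111010*, 111110*
[col 1] 0-0101, 00-101, 001-01, 00100-, 1-0011, 111-10
Prime implicants: 0-0101, 00-101, 001-01, 00100-, 001110, 010010, 011011, 1-0011, 111-10
PI chart (minterm → PIs covering it):
  5 | 0-0101,00-101
  9 | 001-01,00100-
  13 | 00-101,001-01
  14 | 001110  (sole → essential)
  18 | 010010  (sole → essential)
  21 | 0-0101  (sole → essential)
  27 | 011011  (sole → essential)
  35 | 1-0011  (sole → essential)
  51 | 1-0011  (sole → essential)
  58 | 111-10  (sole → essential)
  62 | 111-10  (sole → essential)
Essential prime implicants: 0-0101, 001110, 010010, 011011, 1-0011, 111-10
Petrick residual → 001-01
Minimum SOP uses 7 PIs: a'c'de'f + a'b'ce'f + a'b'cdef' + a'bc'd'ef' + a'bcd'ef + ac'd'ef + abcef'

7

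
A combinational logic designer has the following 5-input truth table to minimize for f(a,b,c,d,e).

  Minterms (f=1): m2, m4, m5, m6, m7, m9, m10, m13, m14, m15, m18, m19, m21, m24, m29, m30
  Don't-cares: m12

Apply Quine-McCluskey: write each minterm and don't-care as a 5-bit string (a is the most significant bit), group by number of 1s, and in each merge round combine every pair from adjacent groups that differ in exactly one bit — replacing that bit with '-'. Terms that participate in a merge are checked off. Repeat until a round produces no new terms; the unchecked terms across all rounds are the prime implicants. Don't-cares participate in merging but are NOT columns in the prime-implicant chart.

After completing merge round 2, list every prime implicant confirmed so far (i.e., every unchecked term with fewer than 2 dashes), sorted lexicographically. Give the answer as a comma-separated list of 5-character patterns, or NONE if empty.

Round 0: 00010✓ 00100✓ 00101✓ 00110✓ 00111✓ 01001✓ 01010✓ 01100✓ 01101✓ 01110✓ 01111✓ 10010✓ 10011✓ 10101✓ 11000 11101✓ 11110✓
Round 1: -0010 -0101✓ -1101✓ -1110 0-010✓ 0-100✓ 0-101✓ 0-110✓ 0-111✓ 00-10✓ 001-0✓ 001-1✓ 0010-✓ 0011-✓ 01-01 01-10✓ 011-0✓ 011-1✓ 0110-✓ 0111-✓ 1-101✓ 1001-
Round 2: --101 0--10 0-1-0✓ 0-1-1✓ 0-10-✓ 0-11-✓ 001--✓ 011--✓
Round 3: 0-1--
PIs = {--101, -0010, -1110, 0--10, 0-1--, 01-01, 1001-, 11000}

-0010, -1110, 01-01, 1001-, 11000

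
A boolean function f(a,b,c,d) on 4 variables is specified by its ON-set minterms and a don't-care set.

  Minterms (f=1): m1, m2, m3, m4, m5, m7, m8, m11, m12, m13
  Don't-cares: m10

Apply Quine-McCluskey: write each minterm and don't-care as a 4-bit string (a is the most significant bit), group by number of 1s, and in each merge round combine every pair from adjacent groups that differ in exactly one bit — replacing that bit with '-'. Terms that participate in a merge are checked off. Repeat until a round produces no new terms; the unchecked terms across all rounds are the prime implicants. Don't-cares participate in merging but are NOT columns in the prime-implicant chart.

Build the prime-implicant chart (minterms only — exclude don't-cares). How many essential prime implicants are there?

3

Round 0: 0001✓ 0010✓ 0011✓ 0100✓ 0101✓ 0111✓ 1000✓ 1010✓ 1011✓ 1100✓ 1101✓
Round 1: -010✓ -011✓ -100✓ -101✓ 0-01✓ 0-11✓ 00-1✓ 001-✓ 01-1✓ 010-✓ 1-00 10-0 101-✓ 110-✓
Round 2: -01- -10- 0--1
PIs = {-01-, -10-, 0--1, 1-00, 10-0}
Coverage chart:
  m1: 0--1 ←essential
  m2: -01- ←essential
  m3: -01-,0--1
  m4: -10- ←essential
  m5: -10-,0--1
  m7: 0--1 ←essential
  m8: 1-00,10-0
  m11: -01- ←essential
  m12: -10-,1-00
  m13: -10- ←essential
Essential: -01-, -10-, 0--1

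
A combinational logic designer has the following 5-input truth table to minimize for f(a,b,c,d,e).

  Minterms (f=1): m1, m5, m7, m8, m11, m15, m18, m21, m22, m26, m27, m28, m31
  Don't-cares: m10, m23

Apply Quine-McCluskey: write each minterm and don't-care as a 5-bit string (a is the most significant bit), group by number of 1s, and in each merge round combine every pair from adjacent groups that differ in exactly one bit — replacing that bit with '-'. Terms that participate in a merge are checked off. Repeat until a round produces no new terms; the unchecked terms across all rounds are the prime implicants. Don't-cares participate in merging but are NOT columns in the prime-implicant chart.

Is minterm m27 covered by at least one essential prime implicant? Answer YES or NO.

NO

size-2^0 implicants → 00001(✓)  00101(✓)  00111(✓)  01000(✓)  01010(✓)  01011(✓)  01111(✓)  10010(✓)  10101(✓)  10110(✓)  10111(✓)  11010(✓)  11011(✓)  11100  11111(✓)
size-2^1 implicants → -0101(✓)  -0111(✓)  -1010(✓)  -1011(✓)  -1111(✓)  0-111(✓)  00-01  001-1(✓)  01-11(✓)  010-0  0101-(✓)  1-010  1-111(✓)  10-10  101-1(✓)  1011-  11-11(✓)  1101-(✓)
size-2^2 implicants → --111  -01-1  -1-11  -101-
Unchecked terms (primes): --111, -01-1, -1-11, -101-, 00-01, 010-0, 1-010, 10-10, 1011-, 11100
Minterm coverage:
  m1 ⊆ 00-01 [E]
  m5 ⊆ -01-1,00-01
  m7 ⊆ --111,-01-1
  m8 ⊆ 010-0 [E]
  m11 ⊆ -1-11,-101-
  m15 ⊆ --111,-1-11
  m18 ⊆ 1-010,10-10
  m21 ⊆ -01-1 [E]
  m22 ⊆ 10-10,1011-
  m26 ⊆ -101-,1-010
  m27 ⊆ -1-11,-101-
  m28 ⊆ 11100 [E]
  m31 ⊆ --111,-1-11
E = {-01-1, 00-01, 010-0, 11100}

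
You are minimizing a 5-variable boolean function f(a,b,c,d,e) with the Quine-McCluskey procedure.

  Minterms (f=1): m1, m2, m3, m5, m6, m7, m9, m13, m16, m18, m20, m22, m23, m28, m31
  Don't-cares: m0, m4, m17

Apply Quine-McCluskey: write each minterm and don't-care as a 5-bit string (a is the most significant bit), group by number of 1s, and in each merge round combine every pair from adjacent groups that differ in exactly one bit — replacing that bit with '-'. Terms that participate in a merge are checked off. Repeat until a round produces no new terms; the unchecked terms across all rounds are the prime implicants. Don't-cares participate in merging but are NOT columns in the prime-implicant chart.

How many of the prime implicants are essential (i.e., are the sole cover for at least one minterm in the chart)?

size-2^0 implicants → 00000(✓)  00001(✓)  00010(✓)  00011(✓)  00100(✓)  00101(✓)  00110(✓)  00111(✓)  01001(✓)  01101(✓)  10000(✓)  10001(✓)  10010(✓)  10100(✓)  10110(✓)  10111(✓)  11100(✓)  11111(✓)
size-2^1 implicants → -0000(✓)  -0001(✓)  -0010(✓)  -0100(✓)  -0110(✓)  -0111(✓)  0-001(✓)  0-101(✓)  00-00(✓)  00-01(✓)  00-10(✓)  00-11(✓)  000-0(✓)  000-1(✓)  0000-(✓)  0001-(✓)  001-0(✓)  001-1(✓)  0010-(✓)  0011-(✓)  01-01(✓)  1-100  1-111  10-00(✓)  10-10(✓)  100-0(✓)  1000-(✓)  101-0(✓)  1011-(✓)
size-2^2 implicants → -0-00(✓)  -0-10(✓)  -00-0(✓)  -000-  -01-0(✓)  -011-  0--01  00--0(✓)  00--1(✓)  00-0-(✓)  00-1-(✓)  000--(✓)  001--(✓)  10--0(✓)
size-2^3 implicants → -0--0  00---
Unchecked terms (primes): -0--0, -000-, -011-, 0--01, 00---, 1-100, 1-111
Minterm coverage:
  m1 ⊆ -000-,0--01,00---
  m2 ⊆ -0--0,00---
  m3 ⊆ 00--- [E]
  m5 ⊆ 0--01,00---
  m6 ⊆ -0--0,-011-,00---
  m7 ⊆ -011-,00---
  m9 ⊆ 0--01 [E]
  m13 ⊆ 0--01 [E]
  m16 ⊆ -0--0,-000-
  m18 ⊆ -0--0 [E]
  m20 ⊆ -0--0,1-100
  m22 ⊆ -0--0,-011-
  m23 ⊆ -011-,1-111
  m28 ⊆ 1-100 [E]
  m31 ⊆ 1-111 [E]
E = {-0--0, 0--01, 00---, 1-100, 1-111}

5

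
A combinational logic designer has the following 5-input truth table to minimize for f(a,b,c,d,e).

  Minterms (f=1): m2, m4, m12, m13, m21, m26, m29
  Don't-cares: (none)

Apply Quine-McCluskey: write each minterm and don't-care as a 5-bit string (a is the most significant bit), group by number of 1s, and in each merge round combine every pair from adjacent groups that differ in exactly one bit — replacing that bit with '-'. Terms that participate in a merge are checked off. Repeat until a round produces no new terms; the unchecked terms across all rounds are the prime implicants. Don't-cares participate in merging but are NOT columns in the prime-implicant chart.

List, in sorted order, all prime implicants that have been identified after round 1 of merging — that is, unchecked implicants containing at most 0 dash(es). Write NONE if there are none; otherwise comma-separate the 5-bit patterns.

00010, 11010

[col 0] 00010, 00100*, 01100*, 01101*, 10101*, 11010, 11101*
[col 1] -1101, 0-100, 0110-, 1-101
Prime implicants: -1101, 0-100, 00010, 0110-, 1-101, 11010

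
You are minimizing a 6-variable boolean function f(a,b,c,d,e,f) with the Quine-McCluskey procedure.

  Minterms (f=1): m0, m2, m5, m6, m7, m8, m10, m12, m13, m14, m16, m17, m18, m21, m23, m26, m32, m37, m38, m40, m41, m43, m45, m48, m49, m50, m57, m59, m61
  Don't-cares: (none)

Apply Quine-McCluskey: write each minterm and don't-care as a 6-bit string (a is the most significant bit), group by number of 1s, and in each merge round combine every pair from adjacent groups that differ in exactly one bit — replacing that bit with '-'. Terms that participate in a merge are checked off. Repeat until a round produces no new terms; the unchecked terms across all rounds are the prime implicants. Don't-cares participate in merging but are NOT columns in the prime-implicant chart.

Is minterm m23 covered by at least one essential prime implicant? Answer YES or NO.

[col 0] 000000*, 000010*, 000101*, 000110*, 000111*, 001000*, 001010*, 001100*, 001101*, 001110*, 010000*, 010001*, 010010*, 010101*, 010111*, 011010*, 100000*, 100101*, 100110*, 101000*, 101001*, 101011*, 101101*, 110000*, 110001*, 110010*, 111001*, 111011*, 111101*
[col 1] -00000*, -00101*, -00110, -01000*, -01101*, -10000*, -10001*, -10010*, 0-0000*, 0-0010*, 0-0101*, 0-0111*, 0-1010*, 00-000*, 00-010*, 00-101*, 00-110*, 000-10*, 0000-0*, 0001-1*, 00011-, 001-00*, 001-10*, 0010-0*, 0011-0*, 00110-, 01-010*, 010-01, 0100-0*, 01000-*, 0101-1*, 1-0000*, 1-1001*, 1-1011*, 1-1101*, 10-000*, 10-101*, 101-01*, 1010-1*, 10100-, 11-001, 1100-0*, 11000-*, 111-01*, 1110-1*
[col 2] --0000, -0-000, -0-101, -100-0, -1000-, 0--010, 0-00-0, 0-01-1, 00--10, 00-0-0, 001--0, 1-1-01, 1-10-1
Prime implicants: --0000, -0-000, -0-101, -00110, -100-0, -1000-, 0--010, 0-00-0, 0-01-1, 00--10, 00-0-0, 00011-, 001--0, 00110-, 010-01, 1-1-01, 1-10-1, 10100-, 11-001
PI chart (minterm → PIs covering it):
  0 | --0000,-0-000,0-00-0,00-0-0
  2 | 0--010,0-00-0,00--10,00-0-0
  5 | -0-101,0-01-1
  6 | -00110,00--10,00011-
  7 | 0-01-1,00011-
  8 | -0-000,00-0-0,001--0
  10 | 0--010,00--10,00-0-0,001--0
  12 | 001--0,00110-
  13 | -0-101,00110-
  14 | 00--10,001--0
  16 | --0000,-100-0,-1000-,0-00-0
  17 | -1000-,010-01
  18 | -100-0,0--010,0-00-0
  21 | 0-01-1,010-01
  23 | 0-01-1  (sole → essential)
  26 | 0--010  (sole → essential)
  32 | --0000,-0-000
  37 | -0-101  (sole → essential)
  38 | -00110  (sole → essential)
  40 | -0-000,10100-
  41 | 1-1-01,1-10-1,10100-
  43 | 1-10-1  (sole → essential)
  45 | -0-101,1-1-01
  48 | --0000,-100-0,-1000-
  49 | -1000-,11-001
  50 | -100-0  (sole → essential)
  57 | 1-1-01,1-10-1,11-001
  59 | 1-10-1  (sole → essential)
  61 | 1-1-01  (sole → essential)
Essential prime implicants: -0-101, -00110, -100-0, 0--010, 0-01-1, 1-1-01, 1-10-1

YES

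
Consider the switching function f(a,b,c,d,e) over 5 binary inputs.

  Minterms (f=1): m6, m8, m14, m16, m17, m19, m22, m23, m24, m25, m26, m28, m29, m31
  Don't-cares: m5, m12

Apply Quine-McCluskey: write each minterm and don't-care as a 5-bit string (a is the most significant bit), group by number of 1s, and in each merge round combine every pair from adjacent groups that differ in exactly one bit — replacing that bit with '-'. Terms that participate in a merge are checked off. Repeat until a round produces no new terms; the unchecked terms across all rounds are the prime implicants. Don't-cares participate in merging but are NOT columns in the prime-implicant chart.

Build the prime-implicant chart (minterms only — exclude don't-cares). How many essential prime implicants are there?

3

Round 0: 00101 00110✓ 01000✓ 01100✓ 01110✓ 10000✓ 10001✓ 10011✓ 10110✓ 10111✓ 11000✓ 11001✓ 11010✓ 11100✓ 11101✓ 11111✓
Round 1: -0110 -1000✓ -1100✓ 0-110 01-00✓ 011-0 1-000✓ 1-001✓ 1-111 10-11 100-1 1000-✓ 1011- 11-00✓ 11-01✓ 110-0 1100-✓ 111-1 1110-✓
Round 2: -1-00 1-00- 11-0-
PIs = {-0110, -1-00, 0-110, 00101, 011-0, 1-00-, 1-111, 10-11, 100-1, 1011-, 11-0-, 110-0, 111-1}
Coverage chart:
  m6: -0110,0-110
  m8: -1-00 ←essential
  m14: 0-110,011-0
  m16: 1-00- ←essential
  m17: 1-00-,100-1
  m19: 10-11,100-1
  m22: -0110,1011-
  m23: 1-111,10-11,1011-
  m24: -1-00,1-00-,11-0-,110-0
  m25: 1-00-,11-0-
  m26: 110-0 ←essential
  m28: -1-00,11-0-
  m29: 11-0-,111-1
  m31: 1-111,111-1
Essential: -1-00, 1-00-, 110-0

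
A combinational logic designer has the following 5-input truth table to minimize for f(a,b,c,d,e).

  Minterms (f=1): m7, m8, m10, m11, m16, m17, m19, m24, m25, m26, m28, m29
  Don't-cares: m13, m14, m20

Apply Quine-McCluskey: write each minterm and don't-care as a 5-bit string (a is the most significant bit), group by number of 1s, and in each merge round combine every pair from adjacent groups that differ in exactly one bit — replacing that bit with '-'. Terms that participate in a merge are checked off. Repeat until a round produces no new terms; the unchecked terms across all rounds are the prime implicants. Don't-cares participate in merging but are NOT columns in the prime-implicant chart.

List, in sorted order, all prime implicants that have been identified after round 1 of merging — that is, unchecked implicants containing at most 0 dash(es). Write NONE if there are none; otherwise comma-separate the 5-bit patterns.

size-2^0 implicants → 00111  01000(✓)  01010(✓)  01011(✓)  01101(✓)  01110(✓)  10000(✓)  10001(✓)  10011(✓)  10100(✓)  11000(✓)  11001(✓)  11010(✓)  11100(✓)  11101(✓)
size-2^1 implicants → -1000(✓)  -1010(✓)  -1101  01-10  010-0(✓)  0101-  1-000(✓)  1-001(✓)  1-100(✓)  10-00(✓)  100-1  1000-(✓)  11-00(✓)  11-01(✓)  110-0(✓)  1100-(✓)  1110-(✓)
size-2^2 implicants → -10-0  1--00  1-00-  11-0-
Unchecked terms (primes): -10-0, -1101, 00111, 01-10, 0101-, 1--00, 1-00-, 100-1, 11-0-

00111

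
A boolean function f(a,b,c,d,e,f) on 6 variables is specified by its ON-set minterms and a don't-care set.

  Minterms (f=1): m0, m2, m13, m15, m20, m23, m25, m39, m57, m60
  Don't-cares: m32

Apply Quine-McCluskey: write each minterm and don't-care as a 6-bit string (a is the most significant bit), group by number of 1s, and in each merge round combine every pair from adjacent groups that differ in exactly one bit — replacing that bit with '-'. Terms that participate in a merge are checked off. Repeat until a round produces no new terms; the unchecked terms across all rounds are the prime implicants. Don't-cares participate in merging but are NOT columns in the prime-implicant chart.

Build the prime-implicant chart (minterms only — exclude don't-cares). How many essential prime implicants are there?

7

[col 0] 000000*, 000010*, 001101*, 001111*, 010100, 010111, 011001*, 100000*, 100111, 111001*, 111100
[col 1] -00000, -11001, 0000-0, 0011-1
Prime implicants: -00000, -11001, 0000-0, 0011-1, 010100, 010111, 100111, 111100
PI chart (minterm → PIs covering it):
  0 | -00000,0000-0
  2 | 0000-0  (sole → essential)
  13 | 0011-1  (sole → essential)
  15 | 0011-1  (sole → essential)
  20 | 010100  (sole → essential)
  23 | 010111  (sole → essential)
  25 | -11001  (sole → essential)
  39 | 100111  (sole → essential)
  57 | -11001  (sole → essential)
  60 | 111100  (sole → essential)
Essential prime implicants: -11001, 0000-0, 0011-1, 010100, 010111, 100111, 111100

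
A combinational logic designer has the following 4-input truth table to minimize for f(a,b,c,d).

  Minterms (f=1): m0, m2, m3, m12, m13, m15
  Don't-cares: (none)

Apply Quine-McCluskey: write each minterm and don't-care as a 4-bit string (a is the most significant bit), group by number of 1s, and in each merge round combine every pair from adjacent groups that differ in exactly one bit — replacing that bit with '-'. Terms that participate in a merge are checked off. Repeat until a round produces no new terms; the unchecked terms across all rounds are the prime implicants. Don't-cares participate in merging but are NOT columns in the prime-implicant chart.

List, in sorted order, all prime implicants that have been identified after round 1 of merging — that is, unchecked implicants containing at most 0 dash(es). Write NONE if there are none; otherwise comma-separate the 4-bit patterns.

NONE

size-2^0 implicants → 0000(✓)  0010(✓)  0011(✓)  1100(✓)  1101(✓)  1111(✓)
size-2^1 implicants → 00-0  001-  11-1  110-
Unchecked terms (primes): 00-0, 001-, 11-1, 110-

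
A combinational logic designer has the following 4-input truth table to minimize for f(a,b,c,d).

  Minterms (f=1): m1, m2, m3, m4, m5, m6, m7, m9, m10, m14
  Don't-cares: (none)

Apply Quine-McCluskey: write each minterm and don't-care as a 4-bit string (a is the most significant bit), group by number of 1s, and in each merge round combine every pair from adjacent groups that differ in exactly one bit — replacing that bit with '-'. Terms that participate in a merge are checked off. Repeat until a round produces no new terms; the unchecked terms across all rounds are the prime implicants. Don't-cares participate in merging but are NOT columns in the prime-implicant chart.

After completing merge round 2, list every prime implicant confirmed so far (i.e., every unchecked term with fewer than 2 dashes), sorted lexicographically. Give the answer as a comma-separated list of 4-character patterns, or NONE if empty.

-001

size-2^0 implicants → 0001(✓)  0010(✓)  0011(✓)  0100(✓)  0101(✓)  0110(✓)  0111(✓)  1001(✓)  1010(✓)  1110(✓)
size-2^1 implicants → -001  -010(✓)  -110(✓)  0-01(✓)  0-10(✓)  0-11(✓)  00-1(✓)  001-(✓)  01-0(✓)  01-1(✓)  010-(✓)  011-(✓)  1-10(✓)
size-2^2 implicants → --10  0--1  0-1-  01--
Unchecked terms (primes): --10, -001, 0--1, 0-1-, 01--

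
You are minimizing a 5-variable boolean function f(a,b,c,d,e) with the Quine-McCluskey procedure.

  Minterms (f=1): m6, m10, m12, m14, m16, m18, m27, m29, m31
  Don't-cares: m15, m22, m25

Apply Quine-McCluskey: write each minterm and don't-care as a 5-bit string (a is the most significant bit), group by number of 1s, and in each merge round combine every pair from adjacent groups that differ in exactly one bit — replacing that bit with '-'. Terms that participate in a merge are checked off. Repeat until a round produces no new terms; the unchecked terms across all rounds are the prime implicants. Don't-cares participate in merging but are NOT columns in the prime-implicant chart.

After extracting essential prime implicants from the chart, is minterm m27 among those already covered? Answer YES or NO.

Round 0: 00110✓ 01010✓ 01100✓ 01110✓ 01111✓ 10000✓ 10010✓ 10110✓ 11001✓ 11011✓ 11101✓ 11111✓
Round 1: -0110 -1111 0-110 01-10 011-0 0111- 10-10 100-0 11-01✓ 11-11✓ 110-1✓ 111-1✓
Round 2: 11--1
PIs = {-0110, -1111, 0-110, 01-10, 011-0, 0111-, 10-10, 100-0, 11--1}
Coverage chart:
  m6: -0110,0-110
  m10: 01-10 ←essential
  m12: 011-0 ←essential
  m14: 0-110,01-10,011-0,0111-
  m16: 100-0 ←essential
  m18: 10-10,100-0
  m27: 11--1 ←essential
  m29: 11--1 ←essential
  m31: -1111,11--1
Essential: 01-10, 011-0, 100-0, 11--1

YES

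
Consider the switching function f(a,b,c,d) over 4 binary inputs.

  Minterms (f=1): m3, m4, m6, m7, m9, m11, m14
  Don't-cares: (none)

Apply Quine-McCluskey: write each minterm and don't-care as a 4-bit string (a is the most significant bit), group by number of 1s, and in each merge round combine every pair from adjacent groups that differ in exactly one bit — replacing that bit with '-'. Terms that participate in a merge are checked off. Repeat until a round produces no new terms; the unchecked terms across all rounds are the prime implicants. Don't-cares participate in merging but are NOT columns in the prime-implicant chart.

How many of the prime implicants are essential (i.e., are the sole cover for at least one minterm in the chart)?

3

size-2^0 implicants → 0011(✓)  0100(✓)  0110(✓)  0111(✓)  1001(✓)  1011(✓)  1110(✓)
size-2^1 implicants → -011  -110  0-11  01-0  011-  10-1
Unchecked terms (primes): -011, -110, 0-11, 01-0, 011-, 10-1
Minterm coverage:
  m3 ⊆ -011,0-11
  m4 ⊆ 01-0 [E]
  m6 ⊆ -110,01-0,011-
  m7 ⊆ 0-11,011-
  m9 ⊆ 10-1 [E]
  m11 ⊆ -011,10-1
  m14 ⊆ -110 [E]
E = {-110, 01-0, 10-1}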